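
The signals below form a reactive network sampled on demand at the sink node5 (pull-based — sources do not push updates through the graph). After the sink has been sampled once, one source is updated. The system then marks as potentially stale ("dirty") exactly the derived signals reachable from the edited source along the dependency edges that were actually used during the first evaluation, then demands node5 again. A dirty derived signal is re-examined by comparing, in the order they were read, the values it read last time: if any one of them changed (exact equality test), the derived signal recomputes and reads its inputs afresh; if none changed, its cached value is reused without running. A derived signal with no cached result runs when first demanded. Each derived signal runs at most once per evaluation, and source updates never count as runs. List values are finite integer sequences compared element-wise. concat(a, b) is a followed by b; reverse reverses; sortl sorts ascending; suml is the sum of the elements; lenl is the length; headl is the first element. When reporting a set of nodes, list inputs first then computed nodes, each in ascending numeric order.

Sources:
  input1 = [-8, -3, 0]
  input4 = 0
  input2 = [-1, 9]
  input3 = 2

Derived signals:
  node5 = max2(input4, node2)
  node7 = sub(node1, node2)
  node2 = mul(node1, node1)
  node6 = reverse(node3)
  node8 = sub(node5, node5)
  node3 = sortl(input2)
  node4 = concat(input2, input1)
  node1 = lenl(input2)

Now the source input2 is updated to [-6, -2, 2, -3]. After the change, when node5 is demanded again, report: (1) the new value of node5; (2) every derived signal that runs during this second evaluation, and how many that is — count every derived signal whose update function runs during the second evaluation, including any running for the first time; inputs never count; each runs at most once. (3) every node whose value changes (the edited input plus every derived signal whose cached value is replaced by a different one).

node5 now evaluates to 16.
Run set: node1, node2, node5 (3 run).
Changed values: input2, node1, node2, node5.

Initial pass — values computed on the first demand:
  node1 = lenl([-1, 9]) = 2
  node2 = mul(2, 2) = 4
  node5 = max2(0, 4) = 4

Second demand — change propagation:
  node1: re-runs because input2 [-1, 9]->[-6, -2, 2, -3]; new result 4.
  node2: re-runs because node1 2->4; node1 2->4; new result 16.
  node5: re-runs because node2 4->16; new result 16.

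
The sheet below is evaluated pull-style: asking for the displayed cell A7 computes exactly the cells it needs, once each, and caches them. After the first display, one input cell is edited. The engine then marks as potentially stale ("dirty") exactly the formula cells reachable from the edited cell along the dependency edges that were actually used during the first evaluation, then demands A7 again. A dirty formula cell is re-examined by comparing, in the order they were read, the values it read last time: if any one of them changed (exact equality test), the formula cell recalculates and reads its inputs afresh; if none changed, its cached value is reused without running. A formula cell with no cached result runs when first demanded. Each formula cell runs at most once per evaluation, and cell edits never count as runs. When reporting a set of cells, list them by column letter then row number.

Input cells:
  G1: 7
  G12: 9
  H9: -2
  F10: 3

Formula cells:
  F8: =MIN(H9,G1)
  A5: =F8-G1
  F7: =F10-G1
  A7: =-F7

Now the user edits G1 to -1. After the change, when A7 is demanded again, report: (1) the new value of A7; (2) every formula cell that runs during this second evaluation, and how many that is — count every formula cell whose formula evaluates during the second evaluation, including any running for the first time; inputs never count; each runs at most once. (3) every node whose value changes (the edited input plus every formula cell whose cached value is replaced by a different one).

First demand of the output computes:
  F7 = 3 - 7 = -4
  A7 = -(-4) = 4

After the edit, cleaning proceeds:
  F7: a read changed (G1 7->-1) — executes, giving 4.
  A7: a read changed (F7 -4->4) — executes, giving -4.

Demanding A7 again yields -4.
2 formula cells run: A7, F7.
The nodes whose values change: A7, F7, G1.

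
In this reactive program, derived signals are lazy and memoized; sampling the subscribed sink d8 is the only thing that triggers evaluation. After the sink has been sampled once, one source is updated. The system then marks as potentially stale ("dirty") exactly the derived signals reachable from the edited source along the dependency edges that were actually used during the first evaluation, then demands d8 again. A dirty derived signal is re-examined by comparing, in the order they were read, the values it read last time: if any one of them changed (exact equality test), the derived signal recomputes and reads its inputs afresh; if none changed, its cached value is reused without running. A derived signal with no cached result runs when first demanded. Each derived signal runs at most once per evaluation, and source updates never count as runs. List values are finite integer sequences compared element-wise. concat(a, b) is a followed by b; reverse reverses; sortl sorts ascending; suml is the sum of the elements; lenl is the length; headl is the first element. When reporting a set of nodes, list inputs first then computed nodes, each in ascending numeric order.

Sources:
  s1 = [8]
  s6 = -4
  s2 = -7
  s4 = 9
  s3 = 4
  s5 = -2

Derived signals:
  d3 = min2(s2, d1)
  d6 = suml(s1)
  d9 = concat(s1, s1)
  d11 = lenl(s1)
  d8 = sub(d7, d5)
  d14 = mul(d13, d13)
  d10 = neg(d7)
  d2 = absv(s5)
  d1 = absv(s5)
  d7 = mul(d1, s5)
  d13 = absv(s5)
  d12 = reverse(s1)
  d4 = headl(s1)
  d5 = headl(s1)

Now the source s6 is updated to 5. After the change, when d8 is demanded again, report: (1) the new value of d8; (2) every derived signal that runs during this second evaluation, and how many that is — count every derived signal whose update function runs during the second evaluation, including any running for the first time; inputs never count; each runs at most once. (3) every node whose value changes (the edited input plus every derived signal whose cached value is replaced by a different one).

Demanding d8 again yields -12.
0 derived signals run: none.
The nodes whose values change: s6.
Note the shortcut — nothing in the graph depends on s6 at all, so no recomputation happens.

First demand of the output computes:
  d1 = absv(-2) = 2
  d5 = headl([8]) = 8
  d7 = mul(2, -2) = -4
  d8 = sub(-4, 8) = -12

After the edit, cleaning proceeds:
  no node depends on s6 at all; the second demand re-runs nothing.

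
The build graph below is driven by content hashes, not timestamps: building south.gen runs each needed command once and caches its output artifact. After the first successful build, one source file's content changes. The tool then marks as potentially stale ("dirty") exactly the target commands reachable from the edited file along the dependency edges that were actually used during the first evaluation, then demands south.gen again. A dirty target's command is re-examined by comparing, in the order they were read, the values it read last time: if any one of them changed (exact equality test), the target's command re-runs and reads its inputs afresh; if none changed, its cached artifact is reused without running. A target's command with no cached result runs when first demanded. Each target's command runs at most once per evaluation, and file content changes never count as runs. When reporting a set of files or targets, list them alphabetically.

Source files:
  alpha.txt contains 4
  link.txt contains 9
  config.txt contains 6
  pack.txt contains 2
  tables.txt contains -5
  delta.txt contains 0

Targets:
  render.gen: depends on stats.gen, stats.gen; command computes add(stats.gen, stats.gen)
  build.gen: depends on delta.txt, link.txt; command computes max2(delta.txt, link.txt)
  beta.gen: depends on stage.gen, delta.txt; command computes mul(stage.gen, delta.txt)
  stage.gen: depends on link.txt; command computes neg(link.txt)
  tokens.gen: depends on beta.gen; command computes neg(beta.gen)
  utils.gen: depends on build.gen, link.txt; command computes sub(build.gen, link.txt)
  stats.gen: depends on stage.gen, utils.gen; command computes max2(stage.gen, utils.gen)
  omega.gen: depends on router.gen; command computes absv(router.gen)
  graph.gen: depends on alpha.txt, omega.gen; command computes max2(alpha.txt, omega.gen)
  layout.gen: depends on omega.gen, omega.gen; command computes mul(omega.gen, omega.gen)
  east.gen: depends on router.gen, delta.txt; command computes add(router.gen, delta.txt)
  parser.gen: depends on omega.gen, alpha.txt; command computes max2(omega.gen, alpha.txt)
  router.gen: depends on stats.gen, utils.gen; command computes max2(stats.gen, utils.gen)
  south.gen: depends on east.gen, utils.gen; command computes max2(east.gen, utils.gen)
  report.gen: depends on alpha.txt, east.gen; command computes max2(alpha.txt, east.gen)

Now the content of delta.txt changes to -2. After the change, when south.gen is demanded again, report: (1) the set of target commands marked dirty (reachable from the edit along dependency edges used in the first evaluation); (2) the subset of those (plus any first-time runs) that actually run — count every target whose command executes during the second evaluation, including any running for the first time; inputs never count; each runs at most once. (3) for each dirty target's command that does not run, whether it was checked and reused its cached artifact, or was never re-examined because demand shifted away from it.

Dirty set: build.gen, east.gen, router.gen, south.gen, stats.gen, utils.gen.
Run set: build.gen, east.gen, south.gen (3 run).
Re-examined without running (cache reused): router.gen, stats.gen, utils.gen.
The important point: at utils.gen every value read last time is unchanged, so the dirty flag clears without a run.

Initial pass — values computed on the first demand:
  build.gen = max2(0, 9) = 9
  stage.gen = neg(9) = -9
  utils.gen = sub(9, 9) = 0
  stats.gen = max2(-9, 0) = 0
  router.gen = max2(0, 0) = 0
  east.gen = add(0, 0) = 0
  south.gen = max2(0, 0) = 0

Second demand — change propagation:
  build.gen: re-runs because delta.txt 0->-2; new result 9 (unchanged).
  utils.gen: re-examined; everything it read last time is the same (build.gen unchanged, link.txt unchanged) — cache 0 kept, no run.
  stats.gen: re-examined; everything it read last time is the same (stage.gen unchanged, utils.gen unchanged) — cache 0 kept, no run.
  router.gen: re-examined; everything it read last time is the same (stats.gen unchanged, utils.gen unchanged) — cache 0 kept, no run.
  east.gen: re-runs because delta.txt 0->-2; new result -2.
  south.gen: re-runs because east.gen 0->-2; new result 0 (unchanged).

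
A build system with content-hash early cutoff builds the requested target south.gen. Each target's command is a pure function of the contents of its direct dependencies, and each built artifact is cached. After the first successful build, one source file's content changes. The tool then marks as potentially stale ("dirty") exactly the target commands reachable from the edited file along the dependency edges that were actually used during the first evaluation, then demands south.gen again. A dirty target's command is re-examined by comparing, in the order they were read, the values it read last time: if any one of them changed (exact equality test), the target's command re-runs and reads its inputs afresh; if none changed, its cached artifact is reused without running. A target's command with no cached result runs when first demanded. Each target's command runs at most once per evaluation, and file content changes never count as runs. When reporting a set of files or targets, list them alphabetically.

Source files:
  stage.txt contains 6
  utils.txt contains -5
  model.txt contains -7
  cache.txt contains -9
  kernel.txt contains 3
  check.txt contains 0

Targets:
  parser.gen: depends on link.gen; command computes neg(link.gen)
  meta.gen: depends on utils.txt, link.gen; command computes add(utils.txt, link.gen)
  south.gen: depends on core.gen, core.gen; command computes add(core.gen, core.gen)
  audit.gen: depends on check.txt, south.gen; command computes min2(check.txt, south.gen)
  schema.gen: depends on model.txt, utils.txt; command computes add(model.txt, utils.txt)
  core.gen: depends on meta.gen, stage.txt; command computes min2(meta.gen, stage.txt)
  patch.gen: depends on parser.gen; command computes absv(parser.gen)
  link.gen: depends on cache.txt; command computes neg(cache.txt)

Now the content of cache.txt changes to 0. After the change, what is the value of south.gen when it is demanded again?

First evaluation (everything demanded from the output):
  link.gen = neg(-9) = 9
  meta.gen = add(-5, 9) = 4
  core.gen = min2(4, 6) = 4
  south.gen = add(4, 4) = 8

Propagation after the edit:
  link.gen: runs — cache.txt -9->0; result 0.
  meta.gen: runs — link.gen 9->0; result -5.
  core.gen: runs — meta.gen 4->-5; result -5.
  south.gen: runs — core.gen 4->-5; core.gen 4->-5; result -10.

New value of south.gen: -10.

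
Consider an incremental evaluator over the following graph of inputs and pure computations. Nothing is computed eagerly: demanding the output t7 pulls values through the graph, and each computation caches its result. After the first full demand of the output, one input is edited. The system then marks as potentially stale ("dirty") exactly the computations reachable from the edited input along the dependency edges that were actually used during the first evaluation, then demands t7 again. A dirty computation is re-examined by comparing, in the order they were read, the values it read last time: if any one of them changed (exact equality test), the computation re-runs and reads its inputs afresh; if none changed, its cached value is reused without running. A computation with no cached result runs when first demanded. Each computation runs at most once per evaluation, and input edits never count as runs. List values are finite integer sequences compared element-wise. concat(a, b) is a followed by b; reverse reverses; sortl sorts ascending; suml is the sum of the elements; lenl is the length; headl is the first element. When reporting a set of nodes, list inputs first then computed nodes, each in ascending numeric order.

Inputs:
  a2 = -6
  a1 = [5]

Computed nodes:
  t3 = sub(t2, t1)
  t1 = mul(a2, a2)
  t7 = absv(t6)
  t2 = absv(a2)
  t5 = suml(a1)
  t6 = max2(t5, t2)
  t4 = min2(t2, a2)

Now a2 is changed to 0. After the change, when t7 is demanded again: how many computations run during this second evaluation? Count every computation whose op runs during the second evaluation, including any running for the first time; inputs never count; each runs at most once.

Initial pass — values computed on the first demand:
  t2 = absv(-6) = 6
  t5 = suml([5]) = 5
  t6 = max2(5, 6) = 6
  t7 = absv(6) = 6

Second demand — change propagation:
  t2: re-runs because a2 -6->0; new result 0.
  t6: re-runs because t2 6->0; new result 5.
  t7: re-runs because t6 6->5; new result 5.

Run set: t2, t6, t7 (3 run).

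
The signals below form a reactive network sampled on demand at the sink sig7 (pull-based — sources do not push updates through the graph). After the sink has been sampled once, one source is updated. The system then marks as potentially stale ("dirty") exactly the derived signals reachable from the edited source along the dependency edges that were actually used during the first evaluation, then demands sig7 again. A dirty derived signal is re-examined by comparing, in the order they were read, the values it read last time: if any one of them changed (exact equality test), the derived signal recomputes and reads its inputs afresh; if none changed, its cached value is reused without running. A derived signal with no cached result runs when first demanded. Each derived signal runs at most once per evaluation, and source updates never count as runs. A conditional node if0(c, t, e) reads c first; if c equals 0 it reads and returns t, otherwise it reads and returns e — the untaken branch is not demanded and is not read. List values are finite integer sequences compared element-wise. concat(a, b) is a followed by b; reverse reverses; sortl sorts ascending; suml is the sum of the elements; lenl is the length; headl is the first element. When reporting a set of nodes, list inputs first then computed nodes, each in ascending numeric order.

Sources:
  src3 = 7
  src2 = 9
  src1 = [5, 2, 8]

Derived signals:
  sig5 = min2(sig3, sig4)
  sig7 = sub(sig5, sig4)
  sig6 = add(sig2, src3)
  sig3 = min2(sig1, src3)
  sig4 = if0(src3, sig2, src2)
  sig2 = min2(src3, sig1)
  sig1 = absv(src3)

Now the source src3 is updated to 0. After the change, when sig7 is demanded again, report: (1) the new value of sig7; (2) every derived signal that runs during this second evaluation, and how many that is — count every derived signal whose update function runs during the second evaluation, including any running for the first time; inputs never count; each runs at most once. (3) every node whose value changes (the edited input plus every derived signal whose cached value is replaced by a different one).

sig7 now evaluates to 0.
Run set: sig1, sig2, sig3, sig4, sig5, sig7 (6 run).
Changed values: src3, sig1, sig3, sig4, sig5, sig7.
The important point: the flipped condition pulls in fresh nodes; sig2 runs for the first time.

Initial pass — values computed on the first demand:
  sig1 = absv(7) = 7
  sig3 = min2(7, 7) = 7
  sig4 = if0(src3=7 -> else branch src2) = 9
  sig5 = min2(7, 9) = 7
  sig7 = sub(7, 9) = -2

Second demand — change propagation:
  sig1: re-runs because src3 7->0; new result 0.
  sig2: newly demanded (no cache) — executes and yields 0.
  sig3: re-runs because sig1 7->0; src3 7->0; new result 0.
  sig4: re-runs because src3 7->0; new result 0.
  sig5: re-runs because sig3 7->0; sig4 9->0; new result 0.
  sig7: re-runs because sig5 7->0; sig4 9->0; new result 0.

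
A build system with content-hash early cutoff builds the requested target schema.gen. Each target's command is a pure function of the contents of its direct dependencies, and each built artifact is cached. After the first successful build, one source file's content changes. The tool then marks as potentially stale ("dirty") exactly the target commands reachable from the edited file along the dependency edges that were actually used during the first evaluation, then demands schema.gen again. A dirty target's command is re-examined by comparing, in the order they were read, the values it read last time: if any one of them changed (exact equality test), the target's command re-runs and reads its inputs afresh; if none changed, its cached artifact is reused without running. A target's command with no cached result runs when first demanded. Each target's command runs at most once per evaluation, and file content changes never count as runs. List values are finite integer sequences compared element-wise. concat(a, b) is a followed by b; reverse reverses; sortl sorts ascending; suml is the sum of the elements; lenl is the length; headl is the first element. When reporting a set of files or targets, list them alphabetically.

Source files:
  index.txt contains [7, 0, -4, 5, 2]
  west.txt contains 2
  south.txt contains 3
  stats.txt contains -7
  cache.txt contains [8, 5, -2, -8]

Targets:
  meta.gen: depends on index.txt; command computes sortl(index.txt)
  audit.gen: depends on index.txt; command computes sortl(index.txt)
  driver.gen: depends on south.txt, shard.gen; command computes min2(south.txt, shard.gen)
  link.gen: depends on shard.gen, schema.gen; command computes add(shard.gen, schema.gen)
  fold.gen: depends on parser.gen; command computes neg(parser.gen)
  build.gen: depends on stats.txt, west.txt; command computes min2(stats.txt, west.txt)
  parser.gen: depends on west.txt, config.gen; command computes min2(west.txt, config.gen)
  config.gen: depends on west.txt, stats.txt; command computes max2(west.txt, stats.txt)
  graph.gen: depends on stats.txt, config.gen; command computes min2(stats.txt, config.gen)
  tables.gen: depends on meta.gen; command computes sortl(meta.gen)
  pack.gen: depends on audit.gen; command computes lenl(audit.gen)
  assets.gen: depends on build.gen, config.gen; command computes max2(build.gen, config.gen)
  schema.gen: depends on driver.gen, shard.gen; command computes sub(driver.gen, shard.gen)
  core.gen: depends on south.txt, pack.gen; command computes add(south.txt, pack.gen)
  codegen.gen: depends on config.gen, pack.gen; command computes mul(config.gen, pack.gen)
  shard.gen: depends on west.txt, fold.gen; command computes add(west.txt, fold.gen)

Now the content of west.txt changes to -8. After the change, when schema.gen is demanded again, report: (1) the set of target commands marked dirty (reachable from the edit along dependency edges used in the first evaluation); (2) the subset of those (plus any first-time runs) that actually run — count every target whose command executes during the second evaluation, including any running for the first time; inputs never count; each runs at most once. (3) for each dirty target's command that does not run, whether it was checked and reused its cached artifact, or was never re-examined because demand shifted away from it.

First evaluation (everything demanded from the output):
  config.gen = max2(2, -7) = 2
  parser.gen = min2(2, 2) = 2
  fold.gen = neg(2) = -2
  shard.gen = add(2, -2) = 0
  driver.gen = min2(3, 0) = 0
  schema.gen = sub(0, 0) = 0

Propagation after the edit:
  config.gen: runs — west.txt 2->-8; result -7.
  parser.gen: runs — west.txt 2->-8; config.gen 2->-7; result -8.
  fold.gen: runs — parser.gen 2->-8; result 8.
  shard.gen: runs — west.txt 2->-8; fold.gen -2->8; result 0 (same value as before).
  driver.gen: checked — values it read are unchanged (south.txt unchanged, shard.gen unchanged); reused cached 0 without running.
  schema.gen: checked — values it read are unchanged (driver.gen unchanged, shard.gen unchanged); reused cached 0 without running.

Key observation: the change is absorbed at shard.gen — it re-runs but produces the same value, and the output's value is unchanged.

Marked dirty: config.gen, driver.gen, fold.gen, parser.gen, schema.gen, shard.gen.
Target commands that run: config.gen, fold.gen, parser.gen, shard.gen — 4 in total.
Checked but reused from cache: driver.gen, schema.gen.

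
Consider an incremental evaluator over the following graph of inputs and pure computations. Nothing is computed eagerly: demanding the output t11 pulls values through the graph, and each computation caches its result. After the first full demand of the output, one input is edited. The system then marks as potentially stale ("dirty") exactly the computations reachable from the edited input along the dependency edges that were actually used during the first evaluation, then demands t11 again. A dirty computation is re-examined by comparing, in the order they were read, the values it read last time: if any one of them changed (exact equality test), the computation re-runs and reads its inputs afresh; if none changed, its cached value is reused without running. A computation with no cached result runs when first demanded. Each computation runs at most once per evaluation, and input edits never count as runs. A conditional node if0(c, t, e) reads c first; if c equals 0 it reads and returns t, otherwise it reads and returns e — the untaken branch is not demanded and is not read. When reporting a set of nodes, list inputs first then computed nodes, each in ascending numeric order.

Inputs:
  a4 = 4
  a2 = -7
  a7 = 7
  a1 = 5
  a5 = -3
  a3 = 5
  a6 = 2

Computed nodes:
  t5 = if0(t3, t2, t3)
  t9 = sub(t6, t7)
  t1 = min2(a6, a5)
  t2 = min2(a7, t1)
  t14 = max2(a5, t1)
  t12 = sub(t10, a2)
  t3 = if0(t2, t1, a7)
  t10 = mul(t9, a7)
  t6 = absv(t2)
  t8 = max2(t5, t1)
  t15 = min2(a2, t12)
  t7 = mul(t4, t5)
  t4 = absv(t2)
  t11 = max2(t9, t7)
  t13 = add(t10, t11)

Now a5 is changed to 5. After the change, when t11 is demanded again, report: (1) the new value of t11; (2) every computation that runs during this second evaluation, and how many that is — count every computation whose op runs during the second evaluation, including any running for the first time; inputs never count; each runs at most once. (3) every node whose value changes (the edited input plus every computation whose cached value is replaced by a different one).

t11 now evaluates to 14.
Run set: t1, t2, t3, t4, t6, t7, t9, t11 (8 run).
Changed values: a5, t1, t2, t4, t6, t7, t9, t11.
The important point: at t5 every value read last time is unchanged, so the dirty flag clears without a run.

Initial pass — values computed on the first demand:
  t1 = min2(2, -3) = -3
  t2 = min2(7, -3) = -3
  t3 = if0(t2=-3 -> else branch a7) = 7
  t4 = absv(-3) = 3
  t5 = if0(t3=7 -> else branch t3) = 7
  t6 = absv(-3) = 3
  t7 = mul(3, 7) = 21
  t9 = sub(3, 21) = -18
  t11 = max2(-18, 21) = 21

Second demand — change propagation:
  t1: re-runs because a5 -3->5; new result 2.
  t2: re-runs because t1 -3->2; new result 2.
  t3: re-runs because t2 -3->2; new result 7 (unchanged).
  t4: re-runs because t2 -3->2; new result 2.
  t5: re-examined; everything it read last time is the same (t3 unchanged, t3 unchanged) — cache 7 kept, no run.
  t6: re-runs because t2 -3->2; new result 2.
  t7: re-runs because t4 3->2; new result 14.
  t9: re-runs because t6 3->2; t7 21->14; new result -12.
  t11: re-runs because t9 -18->-12; t7 21->14; new result 14.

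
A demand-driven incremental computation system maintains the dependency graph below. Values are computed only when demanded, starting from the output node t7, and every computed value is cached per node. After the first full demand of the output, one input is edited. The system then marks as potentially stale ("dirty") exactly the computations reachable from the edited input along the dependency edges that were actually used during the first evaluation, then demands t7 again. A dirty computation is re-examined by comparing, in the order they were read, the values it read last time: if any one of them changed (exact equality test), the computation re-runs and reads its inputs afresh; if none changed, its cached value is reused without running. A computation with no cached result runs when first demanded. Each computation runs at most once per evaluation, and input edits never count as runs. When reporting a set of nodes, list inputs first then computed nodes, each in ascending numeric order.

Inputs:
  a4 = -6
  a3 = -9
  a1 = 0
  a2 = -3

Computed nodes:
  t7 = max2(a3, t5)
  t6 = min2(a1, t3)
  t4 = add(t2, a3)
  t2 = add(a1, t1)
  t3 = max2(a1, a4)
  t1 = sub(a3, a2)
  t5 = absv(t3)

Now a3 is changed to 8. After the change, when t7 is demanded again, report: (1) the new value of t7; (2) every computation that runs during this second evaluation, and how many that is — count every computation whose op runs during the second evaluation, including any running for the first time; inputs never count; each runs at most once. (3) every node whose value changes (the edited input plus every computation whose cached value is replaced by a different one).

First evaluation (everything demanded from the output):
  t3 = max2(0, -6) = 0
  t5 = absv(0) = 0
  t7 = max2(-9, 0) = 0

Propagation after the edit:
  t7: runs — a3 -9->8; result 8.

New value of t7: 8.
Computations that run: t7 — 1 in total.
Values that change: a3, t7.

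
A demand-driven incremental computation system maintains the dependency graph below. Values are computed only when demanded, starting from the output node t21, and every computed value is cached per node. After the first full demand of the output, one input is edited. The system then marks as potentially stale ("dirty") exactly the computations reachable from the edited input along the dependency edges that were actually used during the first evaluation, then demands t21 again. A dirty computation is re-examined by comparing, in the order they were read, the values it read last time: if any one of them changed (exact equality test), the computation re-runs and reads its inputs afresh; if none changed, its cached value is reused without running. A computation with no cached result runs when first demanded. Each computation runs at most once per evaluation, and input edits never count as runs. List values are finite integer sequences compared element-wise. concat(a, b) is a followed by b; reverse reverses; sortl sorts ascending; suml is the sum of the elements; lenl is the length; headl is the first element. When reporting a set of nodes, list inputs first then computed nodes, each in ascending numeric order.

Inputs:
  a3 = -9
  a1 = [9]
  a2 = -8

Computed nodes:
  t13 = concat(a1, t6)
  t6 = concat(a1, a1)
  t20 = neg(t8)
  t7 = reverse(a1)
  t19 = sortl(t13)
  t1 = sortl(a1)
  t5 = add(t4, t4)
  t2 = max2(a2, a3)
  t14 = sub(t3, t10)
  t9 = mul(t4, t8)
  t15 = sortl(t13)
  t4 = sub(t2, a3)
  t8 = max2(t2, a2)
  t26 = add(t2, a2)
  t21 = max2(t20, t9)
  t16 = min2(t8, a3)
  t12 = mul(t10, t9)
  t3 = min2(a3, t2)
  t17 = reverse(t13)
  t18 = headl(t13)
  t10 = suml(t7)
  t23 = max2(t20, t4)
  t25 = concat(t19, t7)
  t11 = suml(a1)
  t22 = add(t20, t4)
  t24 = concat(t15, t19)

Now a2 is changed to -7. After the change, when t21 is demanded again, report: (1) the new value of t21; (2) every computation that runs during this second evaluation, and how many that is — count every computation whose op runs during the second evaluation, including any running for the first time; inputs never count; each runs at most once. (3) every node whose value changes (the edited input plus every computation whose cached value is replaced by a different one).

New value of t21: 7.
Computations that run: t2, t4, t8, t9, t20, t21 — 6 in total.
Values that change: a2, t2, t4, t8, t9, t20, t21.

First evaluation (everything demanded from the output):
  t2 = max2(-8, -9) = -8
  t4 = sub(-8, -9) = 1
  t8 = max2(-8, -8) = -8
  t9 = mul(1, -8) = -8
  t20 = neg(-8) = 8
  t21 = max2(8, -8) = 8

Propagation after the edit:
  t2: runs — a2 -8->-7; result -7.
  t4: runs — t2 -8->-7; result 2.
  t8: runs — t2 -8->-7; a2 -8->-7; result -7.
  t9: runs — t4 1->2; t8 -8->-7; result -14.
  t20: runs — t8 -8->-7; result 7.
  t21: runs — t20 8->7; t9 -8->-14; result 7.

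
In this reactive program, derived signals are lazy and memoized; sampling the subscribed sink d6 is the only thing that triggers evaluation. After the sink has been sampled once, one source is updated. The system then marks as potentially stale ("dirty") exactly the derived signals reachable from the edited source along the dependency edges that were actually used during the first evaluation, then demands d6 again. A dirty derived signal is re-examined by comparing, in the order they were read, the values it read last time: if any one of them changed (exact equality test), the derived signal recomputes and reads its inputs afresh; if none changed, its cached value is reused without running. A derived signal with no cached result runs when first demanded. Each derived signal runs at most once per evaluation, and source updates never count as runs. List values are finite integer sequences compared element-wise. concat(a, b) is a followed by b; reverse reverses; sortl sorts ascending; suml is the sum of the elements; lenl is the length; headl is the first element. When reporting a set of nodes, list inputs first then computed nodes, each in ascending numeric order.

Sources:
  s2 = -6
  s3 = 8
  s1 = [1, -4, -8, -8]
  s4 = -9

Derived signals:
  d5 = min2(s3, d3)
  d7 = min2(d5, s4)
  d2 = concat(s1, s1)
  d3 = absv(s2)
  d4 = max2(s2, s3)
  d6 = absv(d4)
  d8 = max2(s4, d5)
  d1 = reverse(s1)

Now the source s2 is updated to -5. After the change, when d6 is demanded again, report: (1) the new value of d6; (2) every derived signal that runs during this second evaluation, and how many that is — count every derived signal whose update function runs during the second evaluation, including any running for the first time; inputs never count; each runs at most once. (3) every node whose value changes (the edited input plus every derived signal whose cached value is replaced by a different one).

Demanding d6 again yields 8.
1 derived signals run: d4.
The nodes whose values change: s2.
Note the absorption at d4: it re-runs yet its value is the same, leaving the output's value untouched.

First demand of the output computes:
  d4 = max2(-6, 8) = 8
  d6 = absv(8) = 8

After the edit, cleaning proceeds:
  d4: a read changed (s2 -6->-5) — executes, giving 8 — identical to its old value.
  d6: dirty, but its reads are unchanged (d4 unchanged); cached 8 stands.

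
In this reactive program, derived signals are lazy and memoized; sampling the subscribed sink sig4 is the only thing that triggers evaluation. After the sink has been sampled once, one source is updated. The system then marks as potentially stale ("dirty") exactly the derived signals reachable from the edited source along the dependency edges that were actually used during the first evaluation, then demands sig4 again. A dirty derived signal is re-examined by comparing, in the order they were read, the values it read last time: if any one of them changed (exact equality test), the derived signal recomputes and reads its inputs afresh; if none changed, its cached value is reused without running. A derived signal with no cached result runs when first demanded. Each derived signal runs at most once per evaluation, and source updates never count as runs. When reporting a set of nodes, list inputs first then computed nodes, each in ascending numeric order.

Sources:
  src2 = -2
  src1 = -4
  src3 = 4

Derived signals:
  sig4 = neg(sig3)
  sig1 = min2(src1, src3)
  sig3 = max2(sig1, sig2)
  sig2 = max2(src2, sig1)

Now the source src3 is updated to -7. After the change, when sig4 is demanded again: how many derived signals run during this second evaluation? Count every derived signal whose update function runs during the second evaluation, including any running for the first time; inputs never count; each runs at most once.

First demand of the output computes:
  sig1 = min2(-4, 4) = -4
  sig2 = max2(-2, -4) = -2
  sig3 = max2(-4, -2) = -2
  sig4 = neg(-2) = 2

After the edit, cleaning proceeds:
  sig1: a read changed (src3 4->-7) — executes, giving -7.
  sig2: a read changed (sig1 -4->-7) — executes, giving -2 — identical to its old value.
  sig3: a read changed (sig1 -4->-7) — executes, giving -2 — identical to its old value.
  sig4: dirty, but its reads are unchanged (sig3 unchanged); cached 2 stands.

Note where the cutoff bites: sig4 is checked, finds nothing changed, and keeps its cache.

3 derived signals run: sig1, sig2, sig3.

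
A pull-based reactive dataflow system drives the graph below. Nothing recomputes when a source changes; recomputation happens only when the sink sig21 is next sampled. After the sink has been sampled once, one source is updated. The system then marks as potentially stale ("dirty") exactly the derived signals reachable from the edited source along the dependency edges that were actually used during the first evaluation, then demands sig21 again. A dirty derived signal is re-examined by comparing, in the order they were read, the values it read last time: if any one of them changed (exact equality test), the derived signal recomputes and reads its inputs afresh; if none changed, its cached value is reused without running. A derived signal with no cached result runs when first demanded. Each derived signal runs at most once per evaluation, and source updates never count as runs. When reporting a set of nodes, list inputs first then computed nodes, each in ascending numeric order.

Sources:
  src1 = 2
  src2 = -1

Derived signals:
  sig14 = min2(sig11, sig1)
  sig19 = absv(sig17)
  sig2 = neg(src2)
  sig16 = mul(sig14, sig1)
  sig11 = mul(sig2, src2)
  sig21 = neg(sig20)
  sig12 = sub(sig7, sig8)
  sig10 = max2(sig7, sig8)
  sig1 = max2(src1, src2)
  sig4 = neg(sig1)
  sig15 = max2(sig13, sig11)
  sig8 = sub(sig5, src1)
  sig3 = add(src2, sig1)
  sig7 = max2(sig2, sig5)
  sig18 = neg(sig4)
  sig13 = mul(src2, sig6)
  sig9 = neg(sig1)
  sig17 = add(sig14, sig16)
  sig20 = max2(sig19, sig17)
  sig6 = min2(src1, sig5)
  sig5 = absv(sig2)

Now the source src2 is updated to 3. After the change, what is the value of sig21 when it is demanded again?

First evaluation (everything demanded from the output):
  sig1 = max2(2, -1) = 2
  sig2 = neg(-1) = 1
  sig11 = mul(1, -1) = -1
  sig14 = min2(-1, 2) = -1
  sig16 = mul(-1, 2) = -2
  sig17 = add(-1, -2) = -3
  sig19 = absv(-3) = 3
  sig20 = max2(3, -3) = 3
  sig21 = neg(3) = -3

Propagation after the edit:
  sig1: runs — src2 -1->3; result 3.
  sig2: runs — src2 -1->3; result -3.
  sig11: runs — sig2 1->-3; src2 -1->3; result -9.
  sig14: runs — sig11 -1->-9; sig1 2->3; result -9.
  sig16: runs — sig14 -1->-9; sig1 2->3; result -27.
  sig17: runs — sig14 -1->-9; sig16 -2->-27; result -36.
  sig19: runs — sig17 -3->-36; result 36.
  sig20: runs — sig19 3->36; sig17 -3->-36; result 36.
  sig21: runs — sig20 3->36; result -36.

New value of sig21: -36.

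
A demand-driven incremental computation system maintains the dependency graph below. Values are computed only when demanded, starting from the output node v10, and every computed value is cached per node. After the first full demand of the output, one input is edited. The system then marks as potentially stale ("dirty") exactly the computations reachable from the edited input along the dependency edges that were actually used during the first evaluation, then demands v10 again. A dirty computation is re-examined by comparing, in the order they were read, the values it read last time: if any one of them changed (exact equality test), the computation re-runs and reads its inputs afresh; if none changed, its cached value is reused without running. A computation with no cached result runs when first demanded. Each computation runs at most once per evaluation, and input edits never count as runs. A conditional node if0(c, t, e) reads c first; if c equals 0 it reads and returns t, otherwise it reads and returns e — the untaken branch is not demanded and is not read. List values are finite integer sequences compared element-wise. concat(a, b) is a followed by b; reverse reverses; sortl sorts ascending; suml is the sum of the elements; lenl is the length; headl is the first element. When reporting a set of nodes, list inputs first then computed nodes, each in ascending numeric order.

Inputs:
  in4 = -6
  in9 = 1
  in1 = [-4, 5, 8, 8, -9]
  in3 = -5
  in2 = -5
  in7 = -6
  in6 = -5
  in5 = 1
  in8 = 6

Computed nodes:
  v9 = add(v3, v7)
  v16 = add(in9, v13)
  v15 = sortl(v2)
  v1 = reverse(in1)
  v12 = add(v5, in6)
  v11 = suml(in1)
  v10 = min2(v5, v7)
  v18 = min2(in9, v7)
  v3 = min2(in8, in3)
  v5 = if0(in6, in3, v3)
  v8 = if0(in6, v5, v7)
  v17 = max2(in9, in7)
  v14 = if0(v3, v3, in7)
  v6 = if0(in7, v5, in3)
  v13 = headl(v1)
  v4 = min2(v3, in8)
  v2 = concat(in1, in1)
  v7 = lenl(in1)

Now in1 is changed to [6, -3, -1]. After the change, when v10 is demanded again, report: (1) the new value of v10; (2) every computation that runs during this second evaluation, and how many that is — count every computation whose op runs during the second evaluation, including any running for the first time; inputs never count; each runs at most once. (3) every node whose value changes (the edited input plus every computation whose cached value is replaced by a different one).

First evaluation (everything demanded from the output):
  v3 = min2(6, -5) = -5
  v5 = if0(in6=-5 -> else branch v3) = -5
  v7 = lenl([-4, 5, 8, 8, -9]) = 5
  v10 = min2(-5, 5) = -5

Propagation after the edit:
  v7: runs — in1 [-4, 5, 8, 8, -9]->[6, -3, -1]; result 3.
  v10: runs — v7 5->3; result -5 (same value as before).

New value of v10: -5.
Computations that run: v7, v10 — 2 in total.
Values that change: in1, v7.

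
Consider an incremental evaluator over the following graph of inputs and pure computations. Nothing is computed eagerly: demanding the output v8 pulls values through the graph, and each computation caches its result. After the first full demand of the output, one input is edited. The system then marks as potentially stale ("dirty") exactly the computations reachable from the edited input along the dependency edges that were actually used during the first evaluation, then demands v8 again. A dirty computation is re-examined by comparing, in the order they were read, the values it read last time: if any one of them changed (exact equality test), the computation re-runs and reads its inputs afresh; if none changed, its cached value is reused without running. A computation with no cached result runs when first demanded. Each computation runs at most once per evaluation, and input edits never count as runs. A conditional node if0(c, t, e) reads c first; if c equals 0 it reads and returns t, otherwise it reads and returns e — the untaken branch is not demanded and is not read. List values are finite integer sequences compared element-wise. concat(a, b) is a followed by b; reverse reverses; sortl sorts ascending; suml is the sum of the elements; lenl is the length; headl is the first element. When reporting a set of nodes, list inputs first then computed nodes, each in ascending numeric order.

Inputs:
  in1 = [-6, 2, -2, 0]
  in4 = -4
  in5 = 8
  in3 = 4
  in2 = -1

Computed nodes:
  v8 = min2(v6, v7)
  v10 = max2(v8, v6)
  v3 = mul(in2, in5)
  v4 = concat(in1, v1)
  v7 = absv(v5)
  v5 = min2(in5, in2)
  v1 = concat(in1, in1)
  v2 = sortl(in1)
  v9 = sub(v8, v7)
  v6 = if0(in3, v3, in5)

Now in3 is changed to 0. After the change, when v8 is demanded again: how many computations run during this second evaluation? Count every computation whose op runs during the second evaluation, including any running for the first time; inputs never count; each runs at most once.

Run set: v3, v6, v8 (3 run).
The important point: the flipped condition pulls in fresh nodes; v3 runs for the first time.

Initial pass — values computed on the first demand:
  v5 = min2(8, -1) = -1
  v6 = if0(in3=4 -> else branch in5) = 8
  v7 = absv(-1) = 1
  v8 = min2(8, 1) = 1

Second demand — change propagation:
  v3: newly demanded (no cache) — executes and yields -8.
  v6: re-runs because in3 4->0; new result -8.
  v8: re-runs because v6 8->-8; new result -8.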